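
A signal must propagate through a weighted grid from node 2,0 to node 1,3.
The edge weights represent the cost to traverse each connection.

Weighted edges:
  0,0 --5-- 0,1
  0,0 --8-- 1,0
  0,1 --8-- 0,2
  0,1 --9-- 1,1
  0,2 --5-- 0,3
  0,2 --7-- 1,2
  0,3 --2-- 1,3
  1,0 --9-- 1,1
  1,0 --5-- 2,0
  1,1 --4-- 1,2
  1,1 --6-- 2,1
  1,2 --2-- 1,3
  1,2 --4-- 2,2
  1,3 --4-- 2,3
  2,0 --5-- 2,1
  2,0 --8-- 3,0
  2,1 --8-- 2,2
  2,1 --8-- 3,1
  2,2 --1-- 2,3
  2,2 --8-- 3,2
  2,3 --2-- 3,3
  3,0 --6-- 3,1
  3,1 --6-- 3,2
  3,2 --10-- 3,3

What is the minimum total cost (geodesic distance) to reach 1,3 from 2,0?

Shortest path: 2,0 → 2,1 → 1,1 → 1,2 → 1,3, total weight = 17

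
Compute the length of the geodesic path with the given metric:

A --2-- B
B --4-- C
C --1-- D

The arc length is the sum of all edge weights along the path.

Arc length = 2 + 4 + 1 = 7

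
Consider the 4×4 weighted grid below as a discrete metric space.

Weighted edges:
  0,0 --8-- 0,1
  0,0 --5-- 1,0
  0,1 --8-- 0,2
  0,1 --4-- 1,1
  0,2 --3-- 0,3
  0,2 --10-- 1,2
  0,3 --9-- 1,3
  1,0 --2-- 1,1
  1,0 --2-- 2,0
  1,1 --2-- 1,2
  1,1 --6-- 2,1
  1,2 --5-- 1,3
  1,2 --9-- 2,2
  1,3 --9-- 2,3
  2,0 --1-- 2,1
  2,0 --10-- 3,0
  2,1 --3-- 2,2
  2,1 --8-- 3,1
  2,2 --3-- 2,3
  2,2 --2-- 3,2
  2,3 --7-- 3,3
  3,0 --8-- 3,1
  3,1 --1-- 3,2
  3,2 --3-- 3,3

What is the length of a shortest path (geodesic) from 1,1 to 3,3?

Shortest path: 1,1 → 1,0 → 2,0 → 2,1 → 2,2 → 3,2 → 3,3, total weight = 13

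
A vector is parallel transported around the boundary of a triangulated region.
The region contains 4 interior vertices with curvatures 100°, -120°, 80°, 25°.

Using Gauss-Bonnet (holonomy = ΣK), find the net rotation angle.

Holonomy = total enclosed curvature = 100° + (-120°) + 80° + 25° = 85°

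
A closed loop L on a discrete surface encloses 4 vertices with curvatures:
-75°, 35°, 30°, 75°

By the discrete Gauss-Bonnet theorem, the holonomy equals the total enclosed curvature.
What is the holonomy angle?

Holonomy = total enclosed curvature = (-75°) + 35° + 30° + 75° = 65°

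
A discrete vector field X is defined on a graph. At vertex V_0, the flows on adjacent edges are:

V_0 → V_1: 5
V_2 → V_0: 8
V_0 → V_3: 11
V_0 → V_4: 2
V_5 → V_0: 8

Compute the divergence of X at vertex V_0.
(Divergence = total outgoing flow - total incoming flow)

Divergence = sum of outgoing flows = 5 + (-8) + 11 + 2 + (-8) = 2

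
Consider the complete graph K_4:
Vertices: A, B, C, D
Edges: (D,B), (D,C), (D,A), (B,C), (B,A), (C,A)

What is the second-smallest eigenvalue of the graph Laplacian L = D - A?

For the complete graph K_n, L = nI − J (J = all-ones matrix). J has eigenvalues n (once, eigenvector 𝟙) and 0 (multiplicity n−1), so L has eigenvalues 0 (once) and n (multiplicity n−1). Here n = 4: eigenvalue 0 once and 4 with multiplicity 3.
Laplacian eigenvalues: [0.0, 4.0, 4.0, 4.0]. Algebraic connectivity (smallest non-zero eigenvalue) = 4.0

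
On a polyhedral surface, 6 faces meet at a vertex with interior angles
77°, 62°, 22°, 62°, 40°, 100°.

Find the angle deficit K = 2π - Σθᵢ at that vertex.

Sum of angles = 363°. K = 360° - 363° = -3° = -π/60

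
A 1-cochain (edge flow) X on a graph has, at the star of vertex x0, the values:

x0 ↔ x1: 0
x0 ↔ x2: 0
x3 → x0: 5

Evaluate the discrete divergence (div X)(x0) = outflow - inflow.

Divergence = sum of outgoing flows = 0 + 0 + (-5) = -5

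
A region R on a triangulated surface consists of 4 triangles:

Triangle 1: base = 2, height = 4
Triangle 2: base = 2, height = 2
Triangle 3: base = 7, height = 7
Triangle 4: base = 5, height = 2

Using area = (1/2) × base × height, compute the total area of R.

(1/2)×2×4 + (1/2)×2×2 + (1/2)×7×7 + (1/2)×5×2 = 35.5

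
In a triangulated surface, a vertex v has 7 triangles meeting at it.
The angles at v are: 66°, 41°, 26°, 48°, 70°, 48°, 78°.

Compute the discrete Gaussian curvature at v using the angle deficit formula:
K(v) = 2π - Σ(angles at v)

Sum of angles = 377°. K = 360° - 377° = -17° = -17π/180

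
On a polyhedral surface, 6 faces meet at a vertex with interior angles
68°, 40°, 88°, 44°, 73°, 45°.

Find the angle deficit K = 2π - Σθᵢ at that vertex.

Sum of angles = 358°. K = 360° - 358° = 2° = π/90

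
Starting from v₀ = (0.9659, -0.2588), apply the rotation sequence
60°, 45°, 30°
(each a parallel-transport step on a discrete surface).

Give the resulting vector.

Total rotation: 60° + 45° + 30° = 135°. Final vector: (-0.5000, 0.8660)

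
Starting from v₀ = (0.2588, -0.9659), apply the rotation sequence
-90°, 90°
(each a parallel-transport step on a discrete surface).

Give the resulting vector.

Total rotation: (-90°) + 90° = 0°. Final vector: (0.2588, -0.9659)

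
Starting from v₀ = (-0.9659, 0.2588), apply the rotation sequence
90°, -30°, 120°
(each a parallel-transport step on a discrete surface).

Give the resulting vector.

Total rotation: 90° + (-30°) + 120° = 180°. Final vector: (0.9659, -0.2588)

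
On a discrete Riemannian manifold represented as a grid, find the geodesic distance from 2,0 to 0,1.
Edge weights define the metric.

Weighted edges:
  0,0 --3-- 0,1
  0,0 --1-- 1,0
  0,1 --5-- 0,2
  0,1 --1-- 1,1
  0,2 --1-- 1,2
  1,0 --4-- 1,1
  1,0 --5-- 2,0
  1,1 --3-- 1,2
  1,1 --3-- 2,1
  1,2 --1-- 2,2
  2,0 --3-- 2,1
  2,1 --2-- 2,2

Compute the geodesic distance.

Shortest path: 2,0 → 2,1 → 1,1 → 0,1, total weight = 7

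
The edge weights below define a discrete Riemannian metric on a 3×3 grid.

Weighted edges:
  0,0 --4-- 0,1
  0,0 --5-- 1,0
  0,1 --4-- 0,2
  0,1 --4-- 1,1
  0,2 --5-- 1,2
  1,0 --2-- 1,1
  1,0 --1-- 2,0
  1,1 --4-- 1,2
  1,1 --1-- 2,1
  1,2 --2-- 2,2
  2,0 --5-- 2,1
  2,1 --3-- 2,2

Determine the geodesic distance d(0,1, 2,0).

Shortest path: 0,1 → 1,1 → 1,0 → 2,0, total weight = 7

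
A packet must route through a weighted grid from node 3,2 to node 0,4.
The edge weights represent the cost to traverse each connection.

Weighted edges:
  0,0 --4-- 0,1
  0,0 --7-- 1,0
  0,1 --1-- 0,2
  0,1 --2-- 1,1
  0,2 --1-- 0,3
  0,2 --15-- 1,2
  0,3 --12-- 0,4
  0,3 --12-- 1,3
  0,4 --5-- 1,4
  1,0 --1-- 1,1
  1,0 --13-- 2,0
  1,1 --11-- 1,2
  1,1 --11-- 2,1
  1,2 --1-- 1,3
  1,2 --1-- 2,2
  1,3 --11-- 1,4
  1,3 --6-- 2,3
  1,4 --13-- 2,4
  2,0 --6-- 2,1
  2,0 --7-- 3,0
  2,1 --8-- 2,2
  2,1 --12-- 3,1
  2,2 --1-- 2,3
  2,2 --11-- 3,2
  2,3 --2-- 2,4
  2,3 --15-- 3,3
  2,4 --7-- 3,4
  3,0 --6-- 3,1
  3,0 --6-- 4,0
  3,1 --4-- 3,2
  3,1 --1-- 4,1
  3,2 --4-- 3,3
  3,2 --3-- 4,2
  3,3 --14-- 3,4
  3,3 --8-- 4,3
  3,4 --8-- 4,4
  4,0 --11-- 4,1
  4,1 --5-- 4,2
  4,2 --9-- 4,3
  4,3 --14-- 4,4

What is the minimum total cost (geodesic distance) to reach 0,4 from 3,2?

Shortest path: 3,2 → 2,2 → 1,2 → 1,3 → 1,4 → 0,4, total weight = 29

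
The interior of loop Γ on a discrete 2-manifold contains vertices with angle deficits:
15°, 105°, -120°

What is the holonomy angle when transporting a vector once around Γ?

Holonomy = total enclosed curvature = 15° + 105° + (-120°) = 0°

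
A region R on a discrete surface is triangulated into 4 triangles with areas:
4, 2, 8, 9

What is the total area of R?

4 + 2 + 8 + 9 = 23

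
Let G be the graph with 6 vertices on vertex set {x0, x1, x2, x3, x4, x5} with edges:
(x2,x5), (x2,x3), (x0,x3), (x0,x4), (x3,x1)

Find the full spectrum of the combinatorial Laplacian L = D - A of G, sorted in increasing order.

Degrees: deg(x0) = 2, deg(x1) = 1, deg(x2) = 2, deg(x3) = 3, deg(x4) = 1, deg(x5) = 1.
L = D − A with rows/columns ordered (x0, x1, x2, x3, x4, x5):
  [ 2,  0,  0, -1, -1,  0]
  [ 0,  1,  0, -1,  0,  0]
  [ 0,  0,  2, -1,  0, -1]
  [-1, -1, -1,  3,  0,  0]
  [-1,  0,  0,  0,  1,  0]
  [ 0,  0, -1,  0,  0,  1]
Characteristic polynomial: det(λI − L) = λ(λ² − 3λ + 1)(λ² − 5λ + 3)(λ − 2).
Roots: λ = 0; (λ² − 3λ + 1) = 0 ⇒ λ = (3 ± √5)/2 ≈ 0.382, 2.618; (λ² − 5λ + 3) = 0 ⇒ λ = (5 ± √13)/2 ≈ 0.6972, 4.3028; (λ − 2) = 0 ⇒ λ = 2.
(Check: the roots sum (with multiplicity) to 10, matching trace L = Σdeg = 2·5 = 10.)
Laplacian eigenvalues (increasing order): [0.0, 0.382, 0.6972, 2.0, 2.618, 4.3028]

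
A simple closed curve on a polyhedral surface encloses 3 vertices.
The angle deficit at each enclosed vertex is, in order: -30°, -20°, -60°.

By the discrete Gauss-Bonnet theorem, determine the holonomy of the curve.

Holonomy = total enclosed curvature = (-30°) + (-20°) + (-60°) = -110°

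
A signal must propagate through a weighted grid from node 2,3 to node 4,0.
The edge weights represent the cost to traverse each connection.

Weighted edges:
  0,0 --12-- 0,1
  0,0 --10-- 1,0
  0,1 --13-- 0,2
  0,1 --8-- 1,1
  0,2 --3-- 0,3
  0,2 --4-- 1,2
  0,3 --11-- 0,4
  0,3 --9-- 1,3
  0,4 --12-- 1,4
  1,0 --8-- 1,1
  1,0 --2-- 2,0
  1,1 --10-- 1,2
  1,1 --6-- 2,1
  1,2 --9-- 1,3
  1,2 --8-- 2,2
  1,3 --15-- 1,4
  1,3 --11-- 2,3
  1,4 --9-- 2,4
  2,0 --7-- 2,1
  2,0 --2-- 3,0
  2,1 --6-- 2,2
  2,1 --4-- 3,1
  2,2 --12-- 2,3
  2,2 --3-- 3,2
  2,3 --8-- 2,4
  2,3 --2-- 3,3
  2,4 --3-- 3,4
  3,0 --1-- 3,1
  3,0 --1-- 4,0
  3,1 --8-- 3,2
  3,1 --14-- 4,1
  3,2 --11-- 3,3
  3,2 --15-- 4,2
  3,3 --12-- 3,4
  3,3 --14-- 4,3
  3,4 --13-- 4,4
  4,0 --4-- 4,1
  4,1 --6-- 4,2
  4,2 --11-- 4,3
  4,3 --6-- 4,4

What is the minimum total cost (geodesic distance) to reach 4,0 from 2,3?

Shortest path: 2,3 → 3,3 → 3,2 → 3,1 → 3,0 → 4,0, total weight = 23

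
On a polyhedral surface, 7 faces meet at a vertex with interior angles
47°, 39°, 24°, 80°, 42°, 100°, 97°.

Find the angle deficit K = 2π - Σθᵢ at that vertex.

Sum of angles = 429°. K = 360° - 429° = -69° = -23π/60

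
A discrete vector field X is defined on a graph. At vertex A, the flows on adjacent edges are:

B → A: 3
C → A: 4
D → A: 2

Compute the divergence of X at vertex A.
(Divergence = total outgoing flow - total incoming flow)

Divergence = sum of outgoing flows = (-3) + (-4) + (-2) = -9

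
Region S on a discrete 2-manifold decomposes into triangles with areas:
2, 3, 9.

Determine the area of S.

2 + 3 + 9 = 14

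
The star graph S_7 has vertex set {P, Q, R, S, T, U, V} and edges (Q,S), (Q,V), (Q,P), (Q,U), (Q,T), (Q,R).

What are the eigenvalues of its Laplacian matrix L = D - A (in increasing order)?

The star S_7 is the complete bipartite graph K_{1,6} (one hub of degree 6, 6 leaves of degree 1). The Laplacian spectrum of K_{p,q} is 0, p (multiplicity q−1), q (multiplicity p−1), p+q. With p = 1, q = 6: 0 once, 1 with multiplicity 5, and 7 once. (Check: trace L = sum of degrees = 12 = 5·1 + 7.)
Laplacian eigenvalues (increasing order): [0.0, 1.0, 1.0, 1.0, 1.0, 1.0, 7.0]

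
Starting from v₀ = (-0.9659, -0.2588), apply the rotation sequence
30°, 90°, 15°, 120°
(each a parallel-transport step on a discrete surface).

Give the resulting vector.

Total rotation: 30° + 90° + 15° + 120° = 255° ≡ -105° (mod 360°). Final vector: (0, 1)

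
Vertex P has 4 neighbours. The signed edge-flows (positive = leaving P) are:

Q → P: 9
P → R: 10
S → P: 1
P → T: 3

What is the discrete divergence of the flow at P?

Divergence = sum of outgoing flows = (-9) + 10 + (-1) + 3 = 3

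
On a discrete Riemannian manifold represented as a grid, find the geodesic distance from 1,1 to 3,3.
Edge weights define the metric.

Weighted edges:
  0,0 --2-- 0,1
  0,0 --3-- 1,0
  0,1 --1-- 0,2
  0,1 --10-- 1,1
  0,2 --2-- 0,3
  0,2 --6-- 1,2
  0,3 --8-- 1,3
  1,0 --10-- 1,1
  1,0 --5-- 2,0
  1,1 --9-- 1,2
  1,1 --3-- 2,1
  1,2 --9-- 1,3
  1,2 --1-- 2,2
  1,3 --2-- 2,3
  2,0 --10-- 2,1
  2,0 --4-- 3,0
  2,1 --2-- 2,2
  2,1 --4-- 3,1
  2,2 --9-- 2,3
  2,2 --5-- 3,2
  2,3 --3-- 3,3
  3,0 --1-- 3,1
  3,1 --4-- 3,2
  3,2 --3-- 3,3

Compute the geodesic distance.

Shortest path: 1,1 → 2,1 → 2,2 → 3,2 → 3,3, total weight = 13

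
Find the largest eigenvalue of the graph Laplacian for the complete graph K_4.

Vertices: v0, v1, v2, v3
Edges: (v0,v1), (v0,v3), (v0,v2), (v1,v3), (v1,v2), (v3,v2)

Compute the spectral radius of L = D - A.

For the complete graph K_n, L = nI − J (J = all-ones matrix). J has eigenvalues n (once, eigenvector 𝟙) and 0 (multiplicity n−1), so L has eigenvalues 0 (once) and n (multiplicity n−1). Here n = 4: eigenvalue 0 once and 4 with multiplicity 3.
Laplacian eigenvalues: [0.0, 4.0, 4.0, 4.0]. Largest eigenvalue (spectral radius) = 4.0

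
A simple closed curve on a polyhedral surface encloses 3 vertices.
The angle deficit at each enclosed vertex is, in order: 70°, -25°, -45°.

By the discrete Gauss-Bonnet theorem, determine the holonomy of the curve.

Holonomy = total enclosed curvature = 70° + (-25°) + (-45°) = 0°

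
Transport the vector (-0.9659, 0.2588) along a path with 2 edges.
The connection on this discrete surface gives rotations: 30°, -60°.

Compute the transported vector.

Total rotation: 30° + (-60°) = -30°. Final vector: (-0.7071, 0.7071)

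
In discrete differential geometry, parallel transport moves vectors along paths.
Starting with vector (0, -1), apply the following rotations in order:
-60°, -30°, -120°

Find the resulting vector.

Total rotation: (-60°) + (-30°) + (-120°) = -210° ≡ 150° (mod 360°). Final vector: (0.5000, 0.8660)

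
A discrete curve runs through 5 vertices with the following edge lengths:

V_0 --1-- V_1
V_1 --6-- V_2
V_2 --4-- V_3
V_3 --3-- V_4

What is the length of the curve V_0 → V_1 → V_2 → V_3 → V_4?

Arc length = 1 + 6 + 4 + 3 = 14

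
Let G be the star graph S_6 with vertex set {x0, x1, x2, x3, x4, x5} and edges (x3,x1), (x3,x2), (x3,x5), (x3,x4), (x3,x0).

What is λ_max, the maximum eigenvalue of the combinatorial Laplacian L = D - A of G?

The star S_6 is the complete bipartite graph K_{1,5} (one hub of degree 5, 5 leaves of degree 1). The Laplacian spectrum of K_{p,q} is 0, p (multiplicity q−1), q (multiplicity p−1), p+q. With p = 1, q = 5: 0 once, 1 with multiplicity 4, and 6 once. (Check: trace L = sum of degrees = 10 = 4·1 + 6.)
Laplacian eigenvalues: [0.0, 1.0, 1.0, 1.0, 1.0, 6.0]. Largest eigenvalue (spectral radius) = 6.0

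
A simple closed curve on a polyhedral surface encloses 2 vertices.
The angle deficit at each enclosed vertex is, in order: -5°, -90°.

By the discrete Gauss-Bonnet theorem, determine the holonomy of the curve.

Holonomy = total enclosed curvature = (-5°) + (-90°) = -95°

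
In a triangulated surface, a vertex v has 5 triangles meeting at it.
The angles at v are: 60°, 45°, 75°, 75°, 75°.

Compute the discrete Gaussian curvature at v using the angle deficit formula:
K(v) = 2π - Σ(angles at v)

Sum of angles = 330°. K = 360° - 330° = 30°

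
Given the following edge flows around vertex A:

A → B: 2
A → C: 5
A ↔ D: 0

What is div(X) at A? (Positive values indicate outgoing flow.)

Divergence = sum of outgoing flows = 2 + 5 + 0 = 7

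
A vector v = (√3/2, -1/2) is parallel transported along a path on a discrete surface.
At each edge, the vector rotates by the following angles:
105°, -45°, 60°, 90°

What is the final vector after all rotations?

Total rotation: 105° + (-45°) + 60° + 90° = 210° ≡ -150° (mod 360°). Final vector: (-1, 0)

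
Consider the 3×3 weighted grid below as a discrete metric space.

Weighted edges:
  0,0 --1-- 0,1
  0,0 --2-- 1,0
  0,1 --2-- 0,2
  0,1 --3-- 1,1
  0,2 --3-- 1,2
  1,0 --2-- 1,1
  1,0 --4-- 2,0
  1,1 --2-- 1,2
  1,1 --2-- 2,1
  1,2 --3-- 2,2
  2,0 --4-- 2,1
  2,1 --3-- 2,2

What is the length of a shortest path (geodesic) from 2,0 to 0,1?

Shortest path: 2,0 → 1,0 → 0,0 → 0,1, total weight = 7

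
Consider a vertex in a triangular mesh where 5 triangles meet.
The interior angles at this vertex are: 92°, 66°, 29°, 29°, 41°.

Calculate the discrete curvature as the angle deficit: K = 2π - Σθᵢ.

Sum of angles = 257°. K = 360° - 257° = 103° = 103π/180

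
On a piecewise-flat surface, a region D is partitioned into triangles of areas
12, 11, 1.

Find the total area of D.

12 + 11 + 1 = 24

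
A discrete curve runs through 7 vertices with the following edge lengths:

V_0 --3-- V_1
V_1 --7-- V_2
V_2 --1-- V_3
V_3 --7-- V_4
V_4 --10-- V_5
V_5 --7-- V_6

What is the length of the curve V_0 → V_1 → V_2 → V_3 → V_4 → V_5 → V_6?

Arc length = 3 + 7 + 1 + 7 + 10 + 7 = 35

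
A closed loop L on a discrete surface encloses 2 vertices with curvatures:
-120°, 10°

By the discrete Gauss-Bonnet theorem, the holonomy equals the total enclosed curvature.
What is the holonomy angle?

Holonomy = total enclosed curvature = (-120°) + 10° = -110°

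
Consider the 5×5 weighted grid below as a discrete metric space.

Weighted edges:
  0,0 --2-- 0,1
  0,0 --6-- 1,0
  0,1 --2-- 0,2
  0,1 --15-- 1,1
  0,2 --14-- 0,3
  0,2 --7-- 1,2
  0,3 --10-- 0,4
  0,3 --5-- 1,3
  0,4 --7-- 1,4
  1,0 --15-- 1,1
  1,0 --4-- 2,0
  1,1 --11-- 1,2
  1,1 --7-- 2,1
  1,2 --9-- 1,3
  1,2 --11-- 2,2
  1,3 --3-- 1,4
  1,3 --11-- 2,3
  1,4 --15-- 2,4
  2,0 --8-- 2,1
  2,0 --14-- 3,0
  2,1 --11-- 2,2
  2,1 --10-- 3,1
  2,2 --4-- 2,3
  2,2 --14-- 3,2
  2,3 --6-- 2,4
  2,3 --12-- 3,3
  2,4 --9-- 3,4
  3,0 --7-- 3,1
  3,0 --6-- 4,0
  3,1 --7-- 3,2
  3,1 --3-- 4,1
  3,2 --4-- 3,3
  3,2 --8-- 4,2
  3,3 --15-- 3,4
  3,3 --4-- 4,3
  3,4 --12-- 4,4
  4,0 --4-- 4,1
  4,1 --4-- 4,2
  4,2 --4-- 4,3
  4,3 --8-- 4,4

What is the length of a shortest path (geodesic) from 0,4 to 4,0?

Shortest path: 0,4 → 1,4 → 1,3 → 2,3 → 3,3 → 4,3 → 4,2 → 4,1 → 4,0, total weight = 49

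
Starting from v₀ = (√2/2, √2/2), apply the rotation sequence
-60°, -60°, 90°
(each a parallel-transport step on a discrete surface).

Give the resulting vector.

Total rotation: (-60°) + (-60°) + 90° = -30°. Final vector: (0.9659, 0.2588)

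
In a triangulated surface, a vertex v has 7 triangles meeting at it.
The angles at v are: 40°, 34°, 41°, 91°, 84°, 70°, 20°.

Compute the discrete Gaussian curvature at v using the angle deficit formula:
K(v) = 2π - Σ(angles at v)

Sum of angles = 380°. K = 360° - 380° = -20° = -π/9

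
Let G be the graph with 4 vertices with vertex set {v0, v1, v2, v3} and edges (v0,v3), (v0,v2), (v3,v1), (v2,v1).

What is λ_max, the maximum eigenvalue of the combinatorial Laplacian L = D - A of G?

Degrees: deg(v0) = 2, deg(v1) = 2, deg(v2) = 2, deg(v3) = 2.
L = D − A with rows/columns ordered (v0, v1, v2, v3):
  [ 2,  0, -1, -1]
  [ 0,  2, -1, -1]
  [-1, -1,  2,  0]
  [-1, -1,  0,  2]
Characteristic polynomial: det(λI − L) = λ(λ − 2)²(λ − 4).
Roots: λ = 0; (λ − 2) = 0 ⇒ λ = 2 (multiplicity 2); (λ − 4) = 0 ⇒ λ = 4.
(Check: the roots sum (with multiplicity) to 8, matching trace L = Σdeg = 2·4 = 8.)
Laplacian eigenvalues: [0.0, 2.0, 2.0, 4.0]. Largest eigenvalue (spectral radius) = 4.0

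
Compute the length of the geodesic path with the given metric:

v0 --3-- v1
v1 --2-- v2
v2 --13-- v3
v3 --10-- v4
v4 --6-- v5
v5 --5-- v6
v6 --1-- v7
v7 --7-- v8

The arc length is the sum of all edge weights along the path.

Arc length = 3 + 2 + 13 + 10 + 6 + 5 + 1 + 7 = 47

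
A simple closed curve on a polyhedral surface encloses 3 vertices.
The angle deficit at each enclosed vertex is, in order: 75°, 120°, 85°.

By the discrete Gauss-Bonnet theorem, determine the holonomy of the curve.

Holonomy = total enclosed curvature = 75° + 120° + 85° = 280°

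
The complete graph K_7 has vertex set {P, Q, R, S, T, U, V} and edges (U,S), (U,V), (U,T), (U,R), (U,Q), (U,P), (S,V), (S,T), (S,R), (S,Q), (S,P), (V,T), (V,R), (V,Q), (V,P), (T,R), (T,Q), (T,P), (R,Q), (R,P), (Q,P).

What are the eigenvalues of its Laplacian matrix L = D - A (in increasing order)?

For the complete graph K_n, L = nI − J (J = all-ones matrix). J has eigenvalues n (once, eigenvector 𝟙) and 0 (multiplicity n−1), so L has eigenvalues 0 (once) and n (multiplicity n−1). Here n = 7: eigenvalue 0 once and 7 with multiplicity 6.
Laplacian eigenvalues (increasing order): [0.0, 7.0, 7.0, 7.0, 7.0, 7.0, 7.0]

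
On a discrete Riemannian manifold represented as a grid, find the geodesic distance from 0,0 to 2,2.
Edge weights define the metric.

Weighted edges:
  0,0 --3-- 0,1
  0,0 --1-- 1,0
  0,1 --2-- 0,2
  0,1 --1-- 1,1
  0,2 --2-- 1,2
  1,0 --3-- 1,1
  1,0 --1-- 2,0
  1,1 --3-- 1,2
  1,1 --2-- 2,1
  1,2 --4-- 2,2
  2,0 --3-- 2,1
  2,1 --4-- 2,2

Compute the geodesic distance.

Shortest path: 0,0 → 1,0 → 2,0 → 2,1 → 2,2, total weight = 9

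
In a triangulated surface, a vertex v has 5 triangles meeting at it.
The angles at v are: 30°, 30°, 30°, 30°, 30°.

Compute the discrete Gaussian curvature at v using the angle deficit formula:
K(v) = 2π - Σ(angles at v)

Sum of angles = 150°. K = 360° - 150° = 210°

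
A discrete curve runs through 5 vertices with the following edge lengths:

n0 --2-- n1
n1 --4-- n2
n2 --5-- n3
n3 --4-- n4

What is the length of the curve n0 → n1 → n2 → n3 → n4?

Arc length = 2 + 4 + 5 + 4 = 15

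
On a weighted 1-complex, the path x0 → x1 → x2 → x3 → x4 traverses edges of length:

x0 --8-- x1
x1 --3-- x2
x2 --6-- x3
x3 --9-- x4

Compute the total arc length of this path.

Arc length = 8 + 3 + 6 + 9 = 26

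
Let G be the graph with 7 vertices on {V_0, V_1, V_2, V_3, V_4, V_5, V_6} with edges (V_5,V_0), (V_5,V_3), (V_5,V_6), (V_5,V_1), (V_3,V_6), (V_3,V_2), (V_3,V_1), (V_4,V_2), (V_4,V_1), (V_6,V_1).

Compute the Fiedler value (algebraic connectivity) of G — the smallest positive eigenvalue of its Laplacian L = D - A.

Degrees: deg(V_0) = 1, deg(V_1) = 4, deg(V_2) = 2, deg(V_3) = 4, deg(V_4) = 2, deg(V_5) = 4, deg(V_6) = 3.
L = D − A with rows/columns ordered (V_0, V_1, V_2, V_3, V_4, V_5, V_6):
  [ 1,  0,  0,  0,  0, -1,  0]
  [ 0,  4,  0, -1, -1, -1, -1]
  [ 0,  0,  2, -1, -1,  0,  0]
  [ 0, -1, -1,  4,  0, -1, -1]
  [ 0, -1, -1,  0,  2,  0,  0]
  [-1, -1,  0, -1,  0,  4, -1]
  [ 0, -1,  0, -1,  0, -1,  3]
Characteristic polynomial: det(λI − L) = λ(λ² − 6λ + 4)(λ² − 6λ + 7)(λ² − 8λ + 14).
Roots: λ = 0; (λ² − 6λ + 4) = 0 ⇒ λ = 3 ± √5 ≈ 0.7639, 5.2361; (λ² − 6λ + 7) = 0 ⇒ λ = 3 ± √2 ≈ 1.5858, 4.4142; (λ² − 8λ + 14) = 0 ⇒ λ = 4 ± √2 ≈ 2.5858, 5.4142.
(Check: the roots sum (with multiplicity) to 20, matching trace L = Σdeg = 2·10 = 20.)
Laplacian eigenvalues: [0.0, 0.7639, 1.5858, 2.5858, 4.4142, 5.2361, 5.4142]. Algebraic connectivity (smallest non-zero eigenvalue) = 0.7639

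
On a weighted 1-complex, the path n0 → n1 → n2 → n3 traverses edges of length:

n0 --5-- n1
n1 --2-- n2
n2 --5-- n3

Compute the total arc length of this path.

Arc length = 5 + 2 + 5 = 12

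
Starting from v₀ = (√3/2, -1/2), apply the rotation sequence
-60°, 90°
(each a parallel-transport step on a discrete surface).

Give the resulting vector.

Total rotation: (-60°) + 90° = 30°. Final vector: (1, 0)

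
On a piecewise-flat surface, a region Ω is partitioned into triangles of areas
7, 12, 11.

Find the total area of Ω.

7 + 12 + 11 = 30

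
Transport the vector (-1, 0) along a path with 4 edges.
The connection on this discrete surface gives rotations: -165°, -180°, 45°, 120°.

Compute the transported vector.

Total rotation: (-165°) + (-180°) + 45° + 120° = -180° ≡ 180° (mod 360°). Final vector: (1, 0)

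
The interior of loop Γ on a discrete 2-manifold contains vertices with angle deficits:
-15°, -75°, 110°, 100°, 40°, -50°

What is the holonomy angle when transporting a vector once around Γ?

Holonomy = total enclosed curvature = (-15°) + (-75°) + 110° + 100° + 40° + (-50°) = 110°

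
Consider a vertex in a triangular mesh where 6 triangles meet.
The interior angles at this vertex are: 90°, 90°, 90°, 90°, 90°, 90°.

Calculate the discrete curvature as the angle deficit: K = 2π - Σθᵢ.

Sum of angles = 540°. K = 360° - 540° = -180° = -π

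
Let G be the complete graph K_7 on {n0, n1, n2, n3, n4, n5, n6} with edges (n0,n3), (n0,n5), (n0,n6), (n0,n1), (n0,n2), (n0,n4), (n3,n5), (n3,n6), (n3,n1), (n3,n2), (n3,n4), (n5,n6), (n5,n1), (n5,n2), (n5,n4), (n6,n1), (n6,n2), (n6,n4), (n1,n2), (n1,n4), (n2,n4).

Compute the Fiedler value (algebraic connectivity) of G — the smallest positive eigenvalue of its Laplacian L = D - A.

For the complete graph K_n, L = nI − J (J = all-ones matrix). J has eigenvalues n (once, eigenvector 𝟙) and 0 (multiplicity n−1), so L has eigenvalues 0 (once) and n (multiplicity n−1). Here n = 7: eigenvalue 0 once and 7 with multiplicity 6.
Laplacian eigenvalues: [0.0, 7.0, 7.0, 7.0, 7.0, 7.0, 7.0]. Algebraic connectivity (smallest non-zero eigenvalue) = 7.0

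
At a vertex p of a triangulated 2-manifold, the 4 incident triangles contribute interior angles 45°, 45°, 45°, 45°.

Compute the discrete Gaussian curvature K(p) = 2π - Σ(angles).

Sum of angles = 180°. K = 360° - 180° = 180° = π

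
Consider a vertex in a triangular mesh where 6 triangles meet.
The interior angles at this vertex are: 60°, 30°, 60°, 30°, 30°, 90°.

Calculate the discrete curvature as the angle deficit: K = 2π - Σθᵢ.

Sum of angles = 300°. K = 360° - 300° = 60°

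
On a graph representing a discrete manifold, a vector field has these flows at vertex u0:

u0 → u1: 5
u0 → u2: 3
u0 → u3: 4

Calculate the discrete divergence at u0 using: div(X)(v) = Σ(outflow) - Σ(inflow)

Divergence = sum of outgoing flows = 5 + 3 + 4 = 12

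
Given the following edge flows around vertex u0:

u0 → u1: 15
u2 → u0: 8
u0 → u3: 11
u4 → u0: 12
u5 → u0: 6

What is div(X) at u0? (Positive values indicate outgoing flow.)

Divergence = sum of outgoing flows = 15 + (-8) + 11 + (-12) + (-6) = 0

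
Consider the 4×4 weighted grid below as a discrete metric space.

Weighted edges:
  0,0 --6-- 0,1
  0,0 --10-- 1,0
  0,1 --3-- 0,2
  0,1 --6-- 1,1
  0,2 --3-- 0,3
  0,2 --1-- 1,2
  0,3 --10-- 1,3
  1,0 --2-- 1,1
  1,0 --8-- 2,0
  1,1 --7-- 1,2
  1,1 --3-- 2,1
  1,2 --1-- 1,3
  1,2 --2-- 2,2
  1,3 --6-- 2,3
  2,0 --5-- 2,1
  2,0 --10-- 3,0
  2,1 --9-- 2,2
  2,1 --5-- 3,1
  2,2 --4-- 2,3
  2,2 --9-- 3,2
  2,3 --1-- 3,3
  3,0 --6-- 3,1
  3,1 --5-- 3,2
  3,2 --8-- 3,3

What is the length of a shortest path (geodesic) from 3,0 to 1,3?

Shortest path: 3,0 → 3,1 → 2,1 → 1,1 → 1,2 → 1,3, total weight = 22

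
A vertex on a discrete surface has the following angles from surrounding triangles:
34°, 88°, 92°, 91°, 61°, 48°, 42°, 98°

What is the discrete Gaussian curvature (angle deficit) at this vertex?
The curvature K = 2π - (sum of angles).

Sum of angles = 554°. K = 360° - 554° = -194° = -97π/90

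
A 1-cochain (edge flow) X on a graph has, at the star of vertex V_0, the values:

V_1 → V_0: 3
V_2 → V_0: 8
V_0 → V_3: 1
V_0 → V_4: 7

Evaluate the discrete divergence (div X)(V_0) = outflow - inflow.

Divergence = sum of outgoing flows = (-3) + (-8) + 1 + 7 = -3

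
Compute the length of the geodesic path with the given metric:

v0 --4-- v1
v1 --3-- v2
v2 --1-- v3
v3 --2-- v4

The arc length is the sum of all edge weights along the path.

Arc length = 4 + 3 + 1 + 2 = 10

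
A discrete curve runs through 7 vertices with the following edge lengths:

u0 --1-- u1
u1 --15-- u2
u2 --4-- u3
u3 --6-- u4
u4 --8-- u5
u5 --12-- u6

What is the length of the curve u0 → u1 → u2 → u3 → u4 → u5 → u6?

Arc length = 1 + 15 + 4 + 6 + 8 + 12 = 46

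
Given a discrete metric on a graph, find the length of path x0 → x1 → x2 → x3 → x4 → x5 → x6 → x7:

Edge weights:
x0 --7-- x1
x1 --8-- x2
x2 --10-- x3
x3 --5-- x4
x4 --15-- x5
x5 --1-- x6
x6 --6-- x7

Arc length = 7 + 8 + 10 + 5 + 15 + 1 + 6 = 52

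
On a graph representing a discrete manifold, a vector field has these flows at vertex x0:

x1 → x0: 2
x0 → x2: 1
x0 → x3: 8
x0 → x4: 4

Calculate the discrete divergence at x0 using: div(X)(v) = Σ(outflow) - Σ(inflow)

Divergence = sum of outgoing flows = (-2) + 1 + 8 + 4 = 11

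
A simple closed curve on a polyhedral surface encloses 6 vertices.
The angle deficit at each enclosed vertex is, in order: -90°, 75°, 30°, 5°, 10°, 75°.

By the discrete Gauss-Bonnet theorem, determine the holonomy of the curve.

Holonomy = total enclosed curvature = (-90°) + 75° + 30° + 5° + 10° + 75° = 105°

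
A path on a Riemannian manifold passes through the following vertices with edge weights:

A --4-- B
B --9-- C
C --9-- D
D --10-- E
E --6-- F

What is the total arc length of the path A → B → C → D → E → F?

Arc length = 4 + 9 + 9 + 10 + 6 = 38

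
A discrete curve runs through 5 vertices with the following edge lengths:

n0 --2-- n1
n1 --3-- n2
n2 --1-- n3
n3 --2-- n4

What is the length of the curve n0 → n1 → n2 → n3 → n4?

Arc length = 2 + 3 + 1 + 2 = 8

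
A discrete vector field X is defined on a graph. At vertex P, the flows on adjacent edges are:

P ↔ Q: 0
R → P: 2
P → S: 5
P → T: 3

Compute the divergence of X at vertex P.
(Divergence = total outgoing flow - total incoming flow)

Divergence = sum of outgoing flows = 0 + (-2) + 5 + 3 = 6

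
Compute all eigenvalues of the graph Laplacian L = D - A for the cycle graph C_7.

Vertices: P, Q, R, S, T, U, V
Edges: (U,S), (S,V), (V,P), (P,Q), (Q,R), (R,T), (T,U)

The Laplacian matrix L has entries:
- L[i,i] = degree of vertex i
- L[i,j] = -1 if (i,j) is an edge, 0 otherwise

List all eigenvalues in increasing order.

The cycle graph C_n has Laplacian eigenvalues λ_k = 2 − 2cos(2πk/n), k = 0, 1, …, n−1. Here n = 7:
k=0: 2 − 2cos(0) = 0.0; k=1: 2 − 2cos(2π/7) = 0.753; k=2: 2 − 2cos(4π/7) = 2.445; k=3: 2 − 2cos(6π/7) = 3.8019; k=4: 2 − 2cos(8π/7) = 3.8019; k=5: 2 − 2cos(10π/7) = 2.445; k=6: 2 − 2cos(12π/7) = 0.753.
Laplacian eigenvalues (increasing order): [0.0, 0.753, 0.753, 2.445, 2.445, 3.8019, 3.8019]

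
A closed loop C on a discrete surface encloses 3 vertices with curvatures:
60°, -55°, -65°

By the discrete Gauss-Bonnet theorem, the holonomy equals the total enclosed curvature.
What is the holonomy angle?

Holonomy = total enclosed curvature = 60° + (-55°) + (-65°) = -60°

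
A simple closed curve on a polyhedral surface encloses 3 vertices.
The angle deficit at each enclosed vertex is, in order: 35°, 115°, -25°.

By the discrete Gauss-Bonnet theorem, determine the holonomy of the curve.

Holonomy = total enclosed curvature = 35° + 115° + (-25°) = 125°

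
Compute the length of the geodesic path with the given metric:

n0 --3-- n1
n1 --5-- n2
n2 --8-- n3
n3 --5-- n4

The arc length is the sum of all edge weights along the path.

Arc length = 3 + 5 + 8 + 5 = 21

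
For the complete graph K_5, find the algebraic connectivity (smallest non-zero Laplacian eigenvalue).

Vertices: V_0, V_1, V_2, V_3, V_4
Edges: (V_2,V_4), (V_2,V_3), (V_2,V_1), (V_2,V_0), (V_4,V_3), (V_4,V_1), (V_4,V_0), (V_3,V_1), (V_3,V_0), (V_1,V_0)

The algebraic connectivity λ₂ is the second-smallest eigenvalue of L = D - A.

For the complete graph K_n, L = nI − J (J = all-ones matrix). J has eigenvalues n (once, eigenvector 𝟙) and 0 (multiplicity n−1), so L has eigenvalues 0 (once) and n (multiplicity n−1). Here n = 5: eigenvalue 0 once and 5 with multiplicity 4.
Laplacian eigenvalues: [0.0, 5.0, 5.0, 5.0, 5.0]. Algebraic connectivity (smallest non-zero eigenvalue) = 5.0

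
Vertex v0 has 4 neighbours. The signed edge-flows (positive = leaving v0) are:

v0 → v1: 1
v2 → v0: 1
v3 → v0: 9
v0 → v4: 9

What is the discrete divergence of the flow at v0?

Divergence = sum of outgoing flows = 1 + (-1) + (-9) + 9 = 0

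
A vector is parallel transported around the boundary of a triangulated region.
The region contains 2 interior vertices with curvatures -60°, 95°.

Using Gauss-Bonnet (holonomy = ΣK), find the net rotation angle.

Holonomy = total enclosed curvature = (-60°) + 95° = 35°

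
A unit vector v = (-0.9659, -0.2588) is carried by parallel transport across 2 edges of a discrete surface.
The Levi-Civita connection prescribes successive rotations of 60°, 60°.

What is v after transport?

Total rotation: 60° + 60° = 120°. Final vector: (0.7071, -0.7071)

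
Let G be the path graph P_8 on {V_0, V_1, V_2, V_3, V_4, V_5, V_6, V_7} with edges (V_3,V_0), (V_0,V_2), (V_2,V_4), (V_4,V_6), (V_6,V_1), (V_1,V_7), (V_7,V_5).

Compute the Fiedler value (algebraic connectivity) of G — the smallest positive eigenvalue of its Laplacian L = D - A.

The path graph P_n has Laplacian eigenvalues λ_k = 2 − 2cos(kπ/n), k = 0, 1, …, n−1. Here n = 8:
k=0: 2 − 2cos(0) = 0.0; k=1: 2 − 2cos(π/8) = 0.1522; k=2: 2 − 2cos(π/4) = 0.5858; k=3: 2 − 2cos(3π/8) = 1.2346; k=4: 2 − 2cos(π/2) = 2.0; k=5: 2 − 2cos(5π/8) = 2.7654; k=6: 2 − 2cos(3π/4) = 3.4142; k=7: 2 − 2cos(7π/8) = 3.8478.
Laplacian eigenvalues: [0.0, 0.1522, 0.5858, 1.2346, 2.0, 2.7654, 3.4142, 3.8478]. Algebraic connectivity (smallest non-zero eigenvalue) = 0.1522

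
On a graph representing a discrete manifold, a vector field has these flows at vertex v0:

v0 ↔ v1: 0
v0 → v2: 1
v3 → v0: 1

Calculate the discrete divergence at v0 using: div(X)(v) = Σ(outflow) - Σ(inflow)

Divergence = sum of outgoing flows = 0 + 1 + (-1) = 0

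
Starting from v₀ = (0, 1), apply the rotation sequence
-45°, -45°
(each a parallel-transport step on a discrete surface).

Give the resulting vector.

Total rotation: (-45°) + (-45°) = -90°. Final vector: (1, 0)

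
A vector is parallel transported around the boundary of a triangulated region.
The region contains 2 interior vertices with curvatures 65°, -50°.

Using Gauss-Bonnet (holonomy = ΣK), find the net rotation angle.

Holonomy = total enclosed curvature = 65° + (-50°) = 15°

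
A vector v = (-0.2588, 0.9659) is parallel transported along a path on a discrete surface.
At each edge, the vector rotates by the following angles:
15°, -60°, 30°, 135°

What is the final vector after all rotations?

Total rotation: 15° + (-60°) + 30° + 135° = 120°. Final vector: (-0.7071, -0.7071)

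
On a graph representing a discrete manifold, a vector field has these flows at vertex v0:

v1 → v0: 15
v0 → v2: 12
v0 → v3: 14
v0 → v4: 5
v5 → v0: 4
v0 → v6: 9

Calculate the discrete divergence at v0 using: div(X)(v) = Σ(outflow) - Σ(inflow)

Divergence = sum of outgoing flows = (-15) + 12 + 14 + 5 + (-4) + 9 = 21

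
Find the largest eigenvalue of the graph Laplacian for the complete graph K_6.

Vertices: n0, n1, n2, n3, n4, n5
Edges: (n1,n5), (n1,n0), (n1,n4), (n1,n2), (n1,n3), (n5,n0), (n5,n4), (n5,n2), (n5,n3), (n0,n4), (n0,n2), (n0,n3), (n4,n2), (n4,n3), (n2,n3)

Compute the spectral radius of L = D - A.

For the complete graph K_n, L = nI − J (J = all-ones matrix). J has eigenvalues n (once, eigenvector 𝟙) and 0 (multiplicity n−1), so L has eigenvalues 0 (once) and n (multiplicity n−1). Here n = 6: eigenvalue 0 once and 6 with multiplicity 5.
Laplacian eigenvalues: [0.0, 6.0, 6.0, 6.0, 6.0, 6.0]. Largest eigenvalue (spectral radius) = 6.0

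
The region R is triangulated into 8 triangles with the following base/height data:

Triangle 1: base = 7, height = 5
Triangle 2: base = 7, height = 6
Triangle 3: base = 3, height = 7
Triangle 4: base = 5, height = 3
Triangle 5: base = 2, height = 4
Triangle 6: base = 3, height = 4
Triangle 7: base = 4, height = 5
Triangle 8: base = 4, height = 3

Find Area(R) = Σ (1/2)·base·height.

(1/2)×7×5 + (1/2)×7×6 + (1/2)×3×7 + (1/2)×5×3 + (1/2)×2×4 + (1/2)×3×4 + (1/2)×4×5 + (1/2)×4×3 = 82.5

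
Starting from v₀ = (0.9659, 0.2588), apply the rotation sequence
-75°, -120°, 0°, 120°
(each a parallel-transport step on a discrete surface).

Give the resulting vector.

Total rotation: (-75°) + (-120°) + 0° + 120° = -75°. Final vector: (0.5000, -0.8660)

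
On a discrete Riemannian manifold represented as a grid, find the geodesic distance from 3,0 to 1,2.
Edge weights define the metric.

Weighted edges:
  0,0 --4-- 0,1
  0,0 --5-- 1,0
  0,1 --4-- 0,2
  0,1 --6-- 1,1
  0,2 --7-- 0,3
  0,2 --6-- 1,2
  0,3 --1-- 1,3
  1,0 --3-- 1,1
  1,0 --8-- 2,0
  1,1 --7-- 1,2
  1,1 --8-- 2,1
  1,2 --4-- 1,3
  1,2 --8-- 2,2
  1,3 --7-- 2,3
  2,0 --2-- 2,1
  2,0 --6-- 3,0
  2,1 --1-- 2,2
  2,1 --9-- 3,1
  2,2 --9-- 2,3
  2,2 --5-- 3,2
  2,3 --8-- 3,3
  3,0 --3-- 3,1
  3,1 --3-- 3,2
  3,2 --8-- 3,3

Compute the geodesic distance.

Shortest path: 3,0 → 2,0 → 2,1 → 2,2 → 1,2, total weight = 17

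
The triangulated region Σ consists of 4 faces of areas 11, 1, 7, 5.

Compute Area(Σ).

11 + 1 + 7 + 5 = 24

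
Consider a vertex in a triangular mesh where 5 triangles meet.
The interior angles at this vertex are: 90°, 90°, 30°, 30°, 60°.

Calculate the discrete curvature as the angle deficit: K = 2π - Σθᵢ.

Sum of angles = 300°. K = 360° - 300° = 60°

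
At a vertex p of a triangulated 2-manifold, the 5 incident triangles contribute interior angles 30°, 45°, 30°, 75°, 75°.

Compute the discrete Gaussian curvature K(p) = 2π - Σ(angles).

Sum of angles = 255°. K = 360° - 255° = 105°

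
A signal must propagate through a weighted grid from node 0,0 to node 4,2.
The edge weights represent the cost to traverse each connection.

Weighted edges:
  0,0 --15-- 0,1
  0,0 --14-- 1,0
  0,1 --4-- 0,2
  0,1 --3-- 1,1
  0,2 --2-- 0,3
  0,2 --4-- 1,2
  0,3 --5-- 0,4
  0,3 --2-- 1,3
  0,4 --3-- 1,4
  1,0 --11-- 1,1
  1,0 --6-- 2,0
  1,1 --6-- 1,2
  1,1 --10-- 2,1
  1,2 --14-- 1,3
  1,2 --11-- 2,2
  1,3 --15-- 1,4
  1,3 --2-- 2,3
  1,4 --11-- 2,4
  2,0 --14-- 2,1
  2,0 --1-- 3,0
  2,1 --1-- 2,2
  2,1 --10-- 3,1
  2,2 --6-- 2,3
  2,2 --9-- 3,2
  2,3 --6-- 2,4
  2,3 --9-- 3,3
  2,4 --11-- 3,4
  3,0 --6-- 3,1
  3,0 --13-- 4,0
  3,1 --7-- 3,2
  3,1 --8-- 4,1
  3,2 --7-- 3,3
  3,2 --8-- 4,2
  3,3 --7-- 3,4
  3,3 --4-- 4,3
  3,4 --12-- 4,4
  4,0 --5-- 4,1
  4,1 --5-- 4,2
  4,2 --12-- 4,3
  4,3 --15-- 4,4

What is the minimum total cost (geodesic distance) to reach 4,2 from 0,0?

Shortest path: 0,0 → 1,0 → 2,0 → 3,0 → 3,1 → 4,1 → 4,2, total weight = 40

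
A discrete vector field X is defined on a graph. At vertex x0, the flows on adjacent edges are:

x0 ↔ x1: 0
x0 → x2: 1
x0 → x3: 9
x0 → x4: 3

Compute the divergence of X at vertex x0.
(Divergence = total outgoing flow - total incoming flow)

Divergence = sum of outgoing flows = 0 + 1 + 9 + 3 = 13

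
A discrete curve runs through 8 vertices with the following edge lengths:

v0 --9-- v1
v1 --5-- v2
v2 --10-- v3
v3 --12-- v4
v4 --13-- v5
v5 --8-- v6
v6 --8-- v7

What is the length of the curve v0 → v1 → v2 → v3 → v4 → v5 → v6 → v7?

Arc length = 9 + 5 + 10 + 12 + 13 + 8 + 8 = 65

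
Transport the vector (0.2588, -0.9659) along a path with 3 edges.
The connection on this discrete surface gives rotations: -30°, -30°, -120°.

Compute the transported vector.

Total rotation: (-30°) + (-30°) + (-120°) = -180° ≡ 180° (mod 360°). Final vector: (-0.2588, 0.9659)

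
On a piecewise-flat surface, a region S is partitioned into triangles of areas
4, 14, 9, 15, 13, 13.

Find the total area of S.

4 + 14 + 9 + 15 + 13 + 13 = 68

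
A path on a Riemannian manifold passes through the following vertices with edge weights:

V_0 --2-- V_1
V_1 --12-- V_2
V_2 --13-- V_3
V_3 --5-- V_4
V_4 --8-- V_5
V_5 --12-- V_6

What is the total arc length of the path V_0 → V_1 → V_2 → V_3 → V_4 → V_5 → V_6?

Arc length = 2 + 12 + 13 + 5 + 8 + 12 = 52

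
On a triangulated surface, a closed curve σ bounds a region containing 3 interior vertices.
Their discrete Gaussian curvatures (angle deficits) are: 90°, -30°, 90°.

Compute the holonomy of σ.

Holonomy = total enclosed curvature = 90° + (-30°) + 90° = 150°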